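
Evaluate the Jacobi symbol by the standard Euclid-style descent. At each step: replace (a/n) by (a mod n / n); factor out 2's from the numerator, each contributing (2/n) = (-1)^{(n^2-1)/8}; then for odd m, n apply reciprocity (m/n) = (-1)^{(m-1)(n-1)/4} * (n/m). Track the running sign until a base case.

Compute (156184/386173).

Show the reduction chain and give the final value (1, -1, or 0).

factor out 2^3: 156184 = 2^3·19523; with 386173 mod 8 = 5, (2/386173) = -1; sign now -1; continue with (19523/386173)
flip (19523/386173) -> (386173/19523): both odd, 19523 mod 4 = 3, 386173 mod 4 = 1, so the flip contributes +1; sign now -1
(386173/19523): 386173 mod 19523 = 15236, so (386173/19523) = (15236/19523)
factor out 2^2: 15236 = 2^2·3809; with 19523 mod 8 = 3, (2/19523) = -1; sign now -1; continue with (3809/19523)
flip (3809/19523) -> (19523/3809): both odd, 3809 mod 4 = 1, 19523 mod 4 = 3, so the flip contributes +1; sign now -1
(19523/3809): 19523 mod 3809 = 478, so (19523/3809) = (478/3809)
factor out 2^1: 478 = 2^1·239; with 3809 mod 8 = 1, (2/3809) = +1; sign now -1; continue with (239/3809)
flip (239/3809) -> (3809/239): both odd, 239 mod 4 = 3, 3809 mod 4 = 1, so the flip contributes +1; sign now -1
(3809/239): 3809 mod 239 = 224, so (3809/239) = (224/239)
factor out 2^5: 224 = 2^5·7; with 239 mod 8 = 7, (2/239) = +1; sign now -1; continue with (7/239)
flip (7/239) -> (239/7): both odd, 7 mod 4 = 3, 239 mod 4 = 3, so the flip contributes -1; sign now +1
(239/7): 239 mod 7 = 1, so (239/7) = (1/7)
reached (1/7) = 1, so the symbol is +1

1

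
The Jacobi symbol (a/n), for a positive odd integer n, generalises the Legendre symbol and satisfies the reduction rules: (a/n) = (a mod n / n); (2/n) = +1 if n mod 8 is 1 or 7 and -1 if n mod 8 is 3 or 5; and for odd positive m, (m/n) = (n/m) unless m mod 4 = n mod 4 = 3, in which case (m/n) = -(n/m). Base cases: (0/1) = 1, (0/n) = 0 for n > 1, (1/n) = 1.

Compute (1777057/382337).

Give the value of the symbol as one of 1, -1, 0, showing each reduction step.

-1

(1777057/382337) = (247709/382337)   [reduce mod 382337]
reciprocity: (247709/382337) = +1·(382337/247709) since 247709 mod 4 = 1, 382337 mod 4 = 1; sign now +1
(382337/247709) = (134628/247709)   [reduce mod 247709]
134628 = 2^2·33657; (2/247709) = -1 since 247709 mod 8 = 5, so (134628/247709) = (-1)^2·(33657/247709); sign now +1
reciprocity: (33657/247709) = +1·(247709/33657) since 33657 mod 4 = 1, 247709 mod 4 = 1; sign now +1
(247709/33657) = (12110/33657)   [reduce mod 33657]
12110 = 2^1·6055; (2/33657) = +1 since 33657 mod 8 = 1, so (12110/33657) = (+1)^1·(6055/33657); sign now +1
reciprocity: (6055/33657) = +1·(33657/6055) since 6055 mod 4 = 3, 33657 mod 4 = 1; sign now +1
(33657/6055) = (3382/6055)   [reduce mod 6055]
3382 = 2^1·1691; (2/6055) = +1 since 6055 mod 8 = 7, so (3382/6055) = (+1)^1·(1691/6055); sign now +1
reciprocity: (1691/6055) = -1·(6055/1691) since 1691 mod 4 = 3, 6055 mod 4 = 3; sign now -1
(6055/1691) = (982/1691)   [reduce mod 1691]
982 = 2^1·491; (2/1691) = -1 since 1691 mod 8 = 3, so (982/1691) = (-1)^1·(491/1691); sign now +1
reciprocity: (491/1691) = -1·(1691/491) since 491 mod 4 = 3, 1691 mod 4 = 3; sign now -1
(1691/491) = (218/491)   [reduce mod 491]
218 = 2^1·109; (2/491) = -1 since 491 mod 8 = 3, so (218/491) = (-1)^1·(109/491); sign now +1
reciprocity: (109/491) = +1·(491/109) since 109 mod 4 = 1, 491 mod 4 = 3; sign now +1
(491/109) = (55/109)   [reduce mod 109]
reciprocity: (55/109) = +1·(109/55) since 55 mod 4 = 3, 109 mod 4 = 1; sign now +1
(109/55) = (54/55)   [reduce mod 55]
54 = 2^1·27; (2/55) = +1 since 55 mod 8 = 7, so (54/55) = (+1)^1·(27/55); sign now +1
reciprocity: (27/55) = -1·(55/27) since 27 mod 4 = 3, 55 mod 4 = 3; sign now -1
(55/27) = (1/27)   [reduce mod 27]
(1/27) = 1; final value = sign = -1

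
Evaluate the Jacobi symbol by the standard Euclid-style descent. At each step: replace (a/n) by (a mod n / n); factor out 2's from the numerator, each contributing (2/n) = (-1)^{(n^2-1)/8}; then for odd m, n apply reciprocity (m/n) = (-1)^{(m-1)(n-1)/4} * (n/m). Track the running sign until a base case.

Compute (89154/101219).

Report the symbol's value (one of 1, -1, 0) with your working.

89154 = 2^1·44577; (2/101219) = -1 since 101219 mod 8 = 3, so (89154/101219) = (-1)^1·(44577/101219); sign now -1
reciprocity: (44577/101219) = +1·(101219/44577) since 44577 mod 4 = 1, 101219 mod 4 = 3; sign now -1
(101219/44577) = (12065/44577)   [reduce mod 44577]
reciprocity: (12065/44577) = +1·(44577/12065) since 12065 mod 4 = 1, 44577 mod 4 = 1; sign now -1
(44577/12065) = (8382/12065)   [reduce mod 12065]
8382 = 2^1·4191; (2/12065) = +1 since 12065 mod 8 = 1, so (8382/12065) = (+1)^1·(4191/12065); sign now -1
reciprocity: (4191/12065) = +1·(12065/4191) since 4191 mod 4 = 3, 12065 mod 4 = 1; sign now -1
(12065/4191) = (3683/4191)   [reduce mod 4191]
reciprocity: (3683/4191) = -1·(4191/3683) since 3683 mod 4 = 3, 4191 mod 4 = 3; sign now +1
(4191/3683) = (508/3683)   [reduce mod 3683]
508 = 2^2·127; (2/3683) = -1 since 3683 mod 8 = 3, so (508/3683) = (-1)^2·(127/3683); sign now +1
reciprocity: (127/3683) = -1·(3683/127) since 127 mod 4 = 3, 3683 mod 4 = 3; sign now -1
(3683/127) = (0/127)   [reduce mod 127]
(0/127) = 0   [gcd(a, n) > 1]; final value = 0

0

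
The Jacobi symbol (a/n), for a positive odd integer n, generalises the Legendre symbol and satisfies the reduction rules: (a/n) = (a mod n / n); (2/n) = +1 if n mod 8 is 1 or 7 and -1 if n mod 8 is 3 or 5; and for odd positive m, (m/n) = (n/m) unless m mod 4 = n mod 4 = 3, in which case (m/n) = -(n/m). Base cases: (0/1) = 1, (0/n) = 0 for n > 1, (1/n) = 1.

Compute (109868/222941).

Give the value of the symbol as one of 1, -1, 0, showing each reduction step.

1

109868 = 2^2·27467; (2/222941) = -1 since 222941 mod 8 = 5, so (109868/222941) = (-1)^2·(27467/222941); sign now +1
reciprocity: (27467/222941) = +1·(222941/27467) since 27467 mod 4 = 3, 222941 mod 4 = 1; sign now +1
(222941/27467) = (3205/27467)   [reduce mod 27467]
reciprocity: (3205/27467) = +1·(27467/3205) since 3205 mod 4 = 1, 27467 mod 4 = 3; sign now +1
(27467/3205) = (1827/3205)   [reduce mod 3205]
reciprocity: (1827/3205) = +1·(3205/1827) since 1827 mod 4 = 3, 3205 mod 4 = 1; sign now +1
(3205/1827) = (1378/1827)   [reduce mod 1827]
1378 = 2^1·689; (2/1827) = -1 since 1827 mod 8 = 3, so (1378/1827) = (-1)^1·(689/1827); sign now -1
reciprocity: (689/1827) = +1·(1827/689) since 689 mod 4 = 1, 1827 mod 4 = 3; sign now -1
(1827/689) = (449/689)   [reduce mod 689]
reciprocity: (449/689) = +1·(689/449) since 449 mod 4 = 1, 689 mod 4 = 1; sign now -1
(689/449) = (240/449)   [reduce mod 449]
240 = 2^4·15; (2/449) = +1 since 449 mod 8 = 1, so (240/449) = (+1)^4·(15/449); sign now -1
reciprocity: (15/449) = +1·(449/15) since 15 mod 4 = 3, 449 mod 4 = 1; sign now -1
(449/15) = (14/15)   [reduce mod 15]
14 = 2^1·7; (2/15) = +1 since 15 mod 8 = 7, so (14/15) = (+1)^1·(7/15); sign now -1
reciprocity: (7/15) = -1·(15/7) since 7 mod 4 = 3, 15 mod 4 = 3; sign now +1
(15/7) = (1/7)   [reduce mod 7]
(1/7) = 1; final value = sign = +1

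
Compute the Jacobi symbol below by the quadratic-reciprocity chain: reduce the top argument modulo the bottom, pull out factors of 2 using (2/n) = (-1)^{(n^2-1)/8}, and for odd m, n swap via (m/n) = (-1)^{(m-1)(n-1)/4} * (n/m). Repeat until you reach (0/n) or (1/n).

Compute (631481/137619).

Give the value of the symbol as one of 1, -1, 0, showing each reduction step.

(631481/137619) = (81005/137619)   [reduce mod 137619]
reciprocity: (81005/137619) = +1·(137619/81005) since 81005 mod 4 = 1, 137619 mod 4 = 3; sign now +1
(137619/81005) = (56614/81005)   [reduce mod 81005]
56614 = 2^1·28307; (2/81005) = -1 since 81005 mod 8 = 5, so (56614/81005) = (-1)^1·(28307/81005); sign now -1
reciprocity: (28307/81005) = +1·(81005/28307) since 28307 mod 4 = 3, 81005 mod 4 = 1; sign now -1
(81005/28307) = (24391/28307)   [reduce mod 28307]
reciprocity: (24391/28307) = -1·(28307/24391) since 24391 mod 4 = 3, 28307 mod 4 = 3; sign now +1
(28307/24391) = (3916/24391)   [reduce mod 24391]
3916 = 2^2·979; (2/24391) = +1 since 24391 mod 8 = 7, so (3916/24391) = (+1)^2·(979/24391); sign now +1
reciprocity: (979/24391) = -1·(24391/979) since 979 mod 4 = 3, 24391 mod 4 = 3; sign now -1
(24391/979) = (895/979)   [reduce mod 979]
reciprocity: (895/979) = -1·(979/895) since 895 mod 4 = 3, 979 mod 4 = 3; sign now +1
(979/895) = (84/895)   [reduce mod 895]
84 = 2^2·21; (2/895) = +1 since 895 mod 8 = 7, so (84/895) = (+1)^2·(21/895); sign now +1
reciprocity: (21/895) = +1·(895/21) since 21 mod 4 = 1, 895 mod 4 = 3; sign now +1
(895/21) = (13/21)   [reduce mod 21]
reciprocity: (13/21) = +1·(21/13) since 13 mod 4 = 1, 21 mod 4 = 1; sign now +1
(21/13) = (8/13)   [reduce mod 13]
8 = 2^3·1; (2/13) = -1 since 13 mod 8 = 5, so (8/13) = (-1)^3·(1/13); sign now -1
(1/13) = 1; final value = sign = -1

-1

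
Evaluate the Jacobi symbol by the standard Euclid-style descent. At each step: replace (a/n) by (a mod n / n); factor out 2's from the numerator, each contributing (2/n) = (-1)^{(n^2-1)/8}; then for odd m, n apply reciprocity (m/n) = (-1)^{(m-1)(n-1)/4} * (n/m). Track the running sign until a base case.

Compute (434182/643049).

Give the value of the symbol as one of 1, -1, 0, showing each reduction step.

-1

factor out 2^1: 434182 = 2^1·217091; with 643049 mod 8 = 1, (2/643049) = +1; sign now +1; continue with (217091/643049)
flip (217091/643049) -> (643049/217091): both odd, 217091 mod 4 = 3, 643049 mod 4 = 1, so the flip contributes +1; sign now +1
(643049/217091): 643049 mod 217091 = 208867, so (643049/217091) = (208867/217091)
flip (208867/217091) -> (217091/208867): both odd, 208867 mod 4 = 3, 217091 mod 4 = 3, so the flip contributes -1; sign now -1
(217091/208867): 217091 mod 208867 = 8224, so (217091/208867) = (8224/208867)
factor out 2^5: 8224 = 2^5·257; with 208867 mod 8 = 3, (2/208867) = -1; sign now +1; continue with (257/208867)
flip (257/208867) -> (208867/257): both odd, 257 mod 4 = 1, 208867 mod 4 = 3, so the flip contributes +1; sign now +1
(208867/257): 208867 mod 257 = 183, so (208867/257) = (183/257)
flip (183/257) -> (257/183): both odd, 183 mod 4 = 3, 257 mod 4 = 1, so the flip contributes +1; sign now +1
(257/183): 257 mod 183 = 74, so (257/183) = (74/183)
factor out 2^1: 74 = 2^1·37; with 183 mod 8 = 7, (2/183) = +1; sign now +1; continue with (37/183)
flip (37/183) -> (183/37): both odd, 37 mod 4 = 1, 183 mod 4 = 3, so the flip contributes +1; sign now +1
(183/37): 183 mod 37 = 35, so (183/37) = (35/37)
flip (35/37) -> (37/35): both odd, 35 mod 4 = 3, 37 mod 4 = 1, so the flip contributes +1; sign now +1
(37/35): 37 mod 35 = 2, so (37/35) = (2/35)
factor out 2^1: 2 = 2^1·1; with 35 mod 8 = 3, (2/35) = -1; sign now -1; continue with (1/35)
reached (1/35) = 1, so the symbol is -1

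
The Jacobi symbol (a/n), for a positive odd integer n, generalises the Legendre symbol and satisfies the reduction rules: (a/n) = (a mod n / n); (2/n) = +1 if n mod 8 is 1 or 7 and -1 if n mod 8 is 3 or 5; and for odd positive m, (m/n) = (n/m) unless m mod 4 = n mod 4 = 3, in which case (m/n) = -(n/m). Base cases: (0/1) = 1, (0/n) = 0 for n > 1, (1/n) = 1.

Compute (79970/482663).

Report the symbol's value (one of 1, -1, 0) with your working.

-1

factor out 2^1: 79970 = 2^1·39985; with 482663 mod 8 = 7, (2/482663) = +1; sign now +1; continue with (39985/482663)
flip (39985/482663) -> (482663/39985): both odd, 39985 mod 4 = 1, 482663 mod 4 = 3, so the flip contributes +1; sign now +1
(482663/39985): 482663 mod 39985 = 2843, so (482663/39985) = (2843/39985)
flip (2843/39985) -> (39985/2843): both odd, 2843 mod 4 = 3, 39985 mod 4 = 1, so the flip contributes +1; sign now +1
(39985/2843): 39985 mod 2843 = 183, so (39985/2843) = (183/2843)
flip (183/2843) -> (2843/183): both odd, 183 mod 4 = 3, 2843 mod 4 = 3, so the flip contributes -1; sign now -1
(2843/183): 2843 mod 183 = 98, so (2843/183) = (98/183)
factor out 2^1: 98 = 2^1·49; with 183 mod 8 = 7, (2/183) = +1; sign now -1; continue with (49/183)
flip (49/183) -> (183/49): both odd, 49 mod 4 = 1, 183 mod 4 = 3, so the flip contributes +1; sign now -1
(183/49): 183 mod 49 = 36, so (183/49) = (36/49)
factor out 2^2: 36 = 2^2·9; with 49 mod 8 = 1, (2/49) = +1; sign now -1; continue with (9/49)
flip (9/49) -> (49/9): both odd, 9 mod 4 = 1, 49 mod 4 = 1, so the flip contributes +1; sign now -1
(49/9): 49 mod 9 = 4, so (49/9) = (4/9)
factor out 2^2: 4 = 2^2·1; with 9 mod 8 = 1, (2/9) = +1; sign now -1; continue with (1/9)
reached (1/9) = 1, so the symbol is -1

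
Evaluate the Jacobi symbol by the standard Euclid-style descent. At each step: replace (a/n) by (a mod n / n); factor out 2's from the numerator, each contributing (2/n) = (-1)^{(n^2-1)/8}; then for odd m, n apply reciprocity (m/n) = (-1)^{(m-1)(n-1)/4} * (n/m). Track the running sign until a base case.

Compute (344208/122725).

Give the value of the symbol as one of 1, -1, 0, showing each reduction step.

(344208/122725) = (98758/122725)   [reduce mod 122725]
98758 = 2^1·49379; (2/122725) = -1 since 122725 mod 8 = 5, so (98758/122725) = (-1)^1·(49379/122725); sign now -1
reciprocity: (49379/122725) = +1·(122725/49379) since 49379 mod 4 = 3, 122725 mod 4 = 1; sign now -1
(122725/49379) = (23967/49379)   [reduce mod 49379]
reciprocity: (23967/49379) = -1·(49379/23967) since 23967 mod 4 = 3, 49379 mod 4 = 3; sign now +1
(49379/23967) = (1445/23967)   [reduce mod 23967]
reciprocity: (1445/23967) = +1·(23967/1445) since 1445 mod 4 = 1, 23967 mod 4 = 3; sign now +1
(23967/1445) = (847/1445)   [reduce mod 1445]
reciprocity: (847/1445) = +1·(1445/847) since 847 mod 4 = 3, 1445 mod 4 = 1; sign now +1
(1445/847) = (598/847)   [reduce mod 847]
598 = 2^1·299; (2/847) = +1 since 847 mod 8 = 7, so (598/847) = (+1)^1·(299/847); sign now +1
reciprocity: (299/847) = -1·(847/299) since 299 mod 4 = 3, 847 mod 4 = 3; sign now -1
(847/299) = (249/299)   [reduce mod 299]
reciprocity: (249/299) = +1·(299/249) since 249 mod 4 = 1, 299 mod 4 = 3; sign now -1
(299/249) = (50/249)   [reduce mod 249]
50 = 2^1·25; (2/249) = +1 since 249 mod 8 = 1, so (50/249) = (+1)^1·(25/249); sign now -1
reciprocity: (25/249) = +1·(249/25) since 25 mod 4 = 1, 249 mod 4 = 1; sign now -1
(249/25) = (24/25)   [reduce mod 25]
24 = 2^3·3; (2/25) = +1 since 25 mod 8 = 1, so (24/25) = (+1)^3·(3/25); sign now -1
reciprocity: (3/25) = +1·(25/3) since 3 mod 4 = 3, 25 mod 4 = 1; sign now -1
(25/3) = (1/3)   [reduce mod 3]
(1/3) = 1; final value = sign = -1

-1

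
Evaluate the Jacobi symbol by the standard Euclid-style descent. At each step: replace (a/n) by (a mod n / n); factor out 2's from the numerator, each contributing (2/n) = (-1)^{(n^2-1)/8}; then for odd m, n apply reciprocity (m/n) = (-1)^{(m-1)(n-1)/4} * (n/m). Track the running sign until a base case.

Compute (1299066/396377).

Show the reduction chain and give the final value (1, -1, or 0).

-1

(1299066/396377) = (109935/396377)   [reduce mod 396377]
reciprocity: (109935/396377) = +1·(396377/109935) since 109935 mod 4 = 3, 396377 mod 4 = 1; sign now +1
(396377/109935) = (66572/109935)   [reduce mod 109935]
66572 = 2^2·16643; (2/109935) = +1 since 109935 mod 8 = 7, so (66572/109935) = (+1)^2·(16643/109935); sign now +1
reciprocity: (16643/109935) = -1·(109935/16643) since 16643 mod 4 = 3, 109935 mod 4 = 3; sign now -1
(109935/16643) = (10077/16643)   [reduce mod 16643]
reciprocity: (10077/16643) = +1·(16643/10077) since 10077 mod 4 = 1, 16643 mod 4 = 3; sign now -1
(16643/10077) = (6566/10077)   [reduce mod 10077]
6566 = 2^1·3283; (2/10077) = -1 since 10077 mod 8 = 5, so (6566/10077) = (-1)^1·(3283/10077); sign now +1
reciprocity: (3283/10077) = +1·(10077/3283) since 3283 mod 4 = 3, 10077 mod 4 = 1; sign now +1
(10077/3283) = (228/3283)   [reduce mod 3283]
228 = 2^2·57; (2/3283) = -1 since 3283 mod 8 = 3, so (228/3283) = (-1)^2·(57/3283); sign now +1
reciprocity: (57/3283) = +1·(3283/57) since 57 mod 4 = 1, 3283 mod 4 = 3; sign now +1
(3283/57) = (34/57)   [reduce mod 57]
34 = 2^1·17; (2/57) = +1 since 57 mod 8 = 1, so (34/57) = (+1)^1·(17/57); sign now +1
reciprocity: (17/57) = +1·(57/17) since 17 mod 4 = 1, 57 mod 4 = 1; sign now +1
(57/17) = (6/17)   [reduce mod 17]
6 = 2^1·3; (2/17) = +1 since 17 mod 8 = 1, so (6/17) = (+1)^1·(3/17); sign now +1
reciprocity: (3/17) = +1·(17/3) since 3 mod 4 = 3, 17 mod 4 = 1; sign now +1
(17/3) = (2/3)   [reduce mod 3]
2 = 2^1·1; (2/3) = -1 since 3 mod 8 = 3, so (2/3) = (-1)^1·(1/3); sign now -1
(1/3) = 1; final value = sign = -1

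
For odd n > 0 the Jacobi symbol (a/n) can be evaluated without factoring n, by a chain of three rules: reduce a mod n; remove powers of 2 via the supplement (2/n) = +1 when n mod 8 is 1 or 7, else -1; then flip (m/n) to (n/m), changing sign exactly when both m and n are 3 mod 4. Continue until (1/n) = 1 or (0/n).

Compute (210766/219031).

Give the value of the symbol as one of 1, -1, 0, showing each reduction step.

factor out 2^1: 210766 = 2^1·105383; with 219031 mod 8 = 7, (2/219031) = +1; sign now +1; continue with (105383/219031)
flip (105383/219031) -> (219031/105383): both odd, 105383 mod 4 = 3, 219031 mod 4 = 3, so the flip contributes -1; sign now -1
(219031/105383): 219031 mod 105383 = 8265, so (219031/105383) = (8265/105383)
flip (8265/105383) -> (105383/8265): both odd, 8265 mod 4 = 1, 105383 mod 4 = 3, so the flip contributes +1; sign now -1
(105383/8265): 105383 mod 8265 = 6203, so (105383/8265) = (6203/8265)
flip (6203/8265) -> (8265/6203): both odd, 6203 mod 4 = 3, 8265 mod 4 = 1, so the flip contributes +1; sign now -1
(8265/6203): 8265 mod 6203 = 2062, so (8265/6203) = (2062/6203)
factor out 2^1: 2062 = 2^1·1031; with 6203 mod 8 = 3, (2/6203) = -1; sign now +1; continue with (1031/6203)
flip (1031/6203) -> (6203/1031): both odd, 1031 mod 4 = 3, 6203 mod 4 = 3, so the flip contributes -1; sign now -1
(6203/1031): 6203 mod 1031 = 17, so (6203/1031) = (17/1031)
flip (17/1031) -> (1031/17): both odd, 17 mod 4 = 1, 1031 mod 4 = 3, so the flip contributes +1; sign now -1
(1031/17): 1031 mod 17 = 11, so (1031/17) = (11/17)
flip (11/17) -> (17/11): both odd, 11 mod 4 = 3, 17 mod 4 = 1, so the flip contributes +1; sign now -1
(17/11): 17 mod 11 = 6, so (17/11) = (6/11)
factor out 2^1: 6 = 2^1·3; with 11 mod 8 = 3, (2/11) = -1; sign now +1; continue with (3/11)
flip (3/11) -> (11/3): both odd, 3 mod 4 = 3, 11 mod 4 = 3, so the flip contributes -1; sign now -1
(11/3): 11 mod 3 = 2, so (11/3) = (2/3)
factor out 2^1: 2 = 2^1·1; with 3 mod 8 = 3, (2/3) = -1; sign now +1; continue with (1/3)
reached (1/3) = 1, so the symbol is +1

1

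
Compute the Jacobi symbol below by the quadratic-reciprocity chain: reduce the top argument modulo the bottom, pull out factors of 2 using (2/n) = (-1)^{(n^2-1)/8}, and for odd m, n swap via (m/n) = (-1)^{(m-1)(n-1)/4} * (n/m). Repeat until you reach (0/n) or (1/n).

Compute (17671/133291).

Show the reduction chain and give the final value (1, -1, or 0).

0

reciprocity: (17671/133291) = -1·(133291/17671) since 17671 mod 4 = 3, 133291 mod 4 = 3; sign now -1
(133291/17671) = (9594/17671)   [reduce mod 17671]
9594 = 2^1·4797; (2/17671) = +1 since 17671 mod 8 = 7, so (9594/17671) = (+1)^1·(4797/17671); sign now -1
reciprocity: (4797/17671) = +1·(17671/4797) since 4797 mod 4 = 1, 17671 mod 4 = 3; sign now -1
(17671/4797) = (3280/4797)   [reduce mod 4797]
3280 = 2^4·205; (2/4797) = -1 since 4797 mod 8 = 5, so (3280/4797) = (-1)^4·(205/4797); sign now -1
reciprocity: (205/4797) = +1·(4797/205) since 205 mod 4 = 1, 4797 mod 4 = 1; sign now -1
(4797/205) = (82/205)   [reduce mod 205]
82 = 2^1·41; (2/205) = -1 since 205 mod 8 = 5, so (82/205) = (-1)^1·(41/205); sign now +1
reciprocity: (41/205) = +1·(205/41) since 41 mod 4 = 1, 205 mod 4 = 1; sign now +1
(205/41) = (0/41)   [reduce mod 41]
(0/41) = 0   [gcd(a, n) > 1]; final value = 0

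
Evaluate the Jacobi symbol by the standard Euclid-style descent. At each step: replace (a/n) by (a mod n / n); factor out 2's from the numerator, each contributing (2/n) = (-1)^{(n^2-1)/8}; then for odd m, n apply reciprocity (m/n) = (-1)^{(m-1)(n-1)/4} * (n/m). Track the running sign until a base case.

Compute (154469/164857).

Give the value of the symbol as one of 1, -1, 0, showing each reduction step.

0

reciprocity: (154469/164857) = +1·(164857/154469) since 154469 mod 4 = 1, 164857 mod 4 = 1; sign now +1
(164857/154469) = (10388/154469)   [reduce mod 154469]
10388 = 2^2·2597; (2/154469) = -1 since 154469 mod 8 = 5, so (10388/154469) = (-1)^2·(2597/154469); sign now +1
reciprocity: (2597/154469) = +1·(154469/2597) since 2597 mod 4 = 1, 154469 mod 4 = 1; sign now +1
(154469/2597) = (1246/2597)   [reduce mod 2597]
1246 = 2^1·623; (2/2597) = -1 since 2597 mod 8 = 5, so (1246/2597) = (-1)^1·(623/2597); sign now -1
reciprocity: (623/2597) = +1·(2597/623) since 623 mod 4 = 3, 2597 mod 4 = 1; sign now -1
(2597/623) = (105/623)   [reduce mod 623]
reciprocity: (105/623) = +1·(623/105) since 105 mod 4 = 1, 623 mod 4 = 3; sign now -1
(623/105) = (98/105)   [reduce mod 105]
98 = 2^1·49; (2/105) = +1 since 105 mod 8 = 1, so (98/105) = (+1)^1·(49/105); sign now -1
reciprocity: (49/105) = +1·(105/49) since 49 mod 4 = 1, 105 mod 4 = 1; sign now -1
(105/49) = (7/49)   [reduce mod 49]
reciprocity: (7/49) = +1·(49/7) since 7 mod 4 = 3, 49 mod 4 = 1; sign now -1
(49/7) = (0/7)   [reduce mod 7]
(0/7) = 0   [gcd(a, n) > 1]; final value = 0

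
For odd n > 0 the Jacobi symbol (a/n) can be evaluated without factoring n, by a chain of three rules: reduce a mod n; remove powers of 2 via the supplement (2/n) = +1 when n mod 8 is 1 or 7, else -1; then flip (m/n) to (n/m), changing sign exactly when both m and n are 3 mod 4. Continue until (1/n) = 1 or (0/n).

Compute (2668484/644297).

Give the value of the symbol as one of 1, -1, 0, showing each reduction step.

-1

(2668484/644297): 2668484 mod 644297 = 91296, so (2668484/644297) = (91296/644297)
factor out 2^5: 91296 = 2^5·2853; with 644297 mod 8 = 1, (2/644297) = +1; sign now +1; continue with (2853/644297)
flip (2853/644297) -> (644297/2853): both odd, 2853 mod 4 = 1, 644297 mod 4 = 1, so the flip contributes +1; sign now +1
(644297/2853): 644297 mod 2853 = 2372, so (644297/2853) = (2372/2853)
factor out 2^2: 2372 = 2^2·593; with 2853 mod 8 = 5, (2/2853) = -1; sign now +1; continue with (593/2853)
flip (593/2853) -> (2853/593): both odd, 593 mod 4 = 1, 2853 mod 4 = 1, so the flip contributes +1; sign now +1
(2853/593): 2853 mod 593 = 481, so (2853/593) = (481/593)
flip (481/593) -> (593/481): both odd, 481 mod 4 = 1, 593 mod 4 = 1, so the flip contributes +1; sign now +1
(593/481): 593 mod 481 = 112, so (593/481) = (112/481)
factor out 2^4: 112 = 2^4·7; with 481 mod 8 = 1, (2/481) = +1; sign now +1; continue with (7/481)
flip (7/481) -> (481/7): both odd, 7 mod 4 = 3, 481 mod 4 = 1, so the flip contributes +1; sign now +1
(481/7): 481 mod 7 = 5, so (481/7) = (5/7)
flip (5/7) -> (7/5): both odd, 5 mod 4 = 1, 7 mod 4 = 3, so the flip contributes +1; sign now +1
(7/5): 7 mod 5 = 2, so (7/5) = (2/5)
factor out 2^1: 2 = 2^1·1; with 5 mod 8 = 5, (2/5) = -1; sign now -1; continue with (1/5)
reached (1/5) = 1, so the symbol is -1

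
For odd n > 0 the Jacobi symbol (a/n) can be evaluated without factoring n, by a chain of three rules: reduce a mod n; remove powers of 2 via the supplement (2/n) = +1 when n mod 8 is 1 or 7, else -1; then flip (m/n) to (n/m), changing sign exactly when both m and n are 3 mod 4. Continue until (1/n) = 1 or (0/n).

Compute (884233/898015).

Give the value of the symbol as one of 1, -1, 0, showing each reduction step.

reciprocity: (884233/898015) = +1·(898015/884233) since 884233 mod 4 = 1, 898015 mod 4 = 3; sign now +1
(898015/884233) = (13782/884233)   [reduce mod 884233]
13782 = 2^1·6891; (2/884233) = +1 since 884233 mod 8 = 1, so (13782/884233) = (+1)^1·(6891/884233); sign now +1
reciprocity: (6891/884233) = +1·(884233/6891) since 6891 mod 4 = 3, 884233 mod 4 = 1; sign now +1
(884233/6891) = (2185/6891)   [reduce mod 6891]
reciprocity: (2185/6891) = +1·(6891/2185) since 2185 mod 4 = 1, 6891 mod 4 = 3; sign now +1
(6891/2185) = (336/2185)   [reduce mod 2185]
336 = 2^4·21; (2/2185) = +1 since 2185 mod 8 = 1, so (336/2185) = (+1)^4·(21/2185); sign now +1
reciprocity: (21/2185) = +1·(2185/21) since 21 mod 4 = 1, 2185 mod 4 = 1; sign now +1
(2185/21) = (1/21)   [reduce mod 21]
(1/21) = 1; final value = sign = +1

1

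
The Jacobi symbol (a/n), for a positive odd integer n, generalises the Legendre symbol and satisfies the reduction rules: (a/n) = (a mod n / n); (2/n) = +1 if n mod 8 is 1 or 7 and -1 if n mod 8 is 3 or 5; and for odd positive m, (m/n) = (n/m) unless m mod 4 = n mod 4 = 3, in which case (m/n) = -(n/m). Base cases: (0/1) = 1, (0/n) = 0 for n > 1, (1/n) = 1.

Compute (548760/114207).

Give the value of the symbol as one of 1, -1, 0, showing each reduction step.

0

(548760/114207) = (91932/114207)   [reduce mod 114207]
91932 = 2^2·22983; (2/114207) = +1 since 114207 mod 8 = 7, so (91932/114207) = (+1)^2·(22983/114207); sign now +1
reciprocity: (22983/114207) = -1·(114207/22983) since 22983 mod 4 = 3, 114207 mod 4 = 3; sign now -1
(114207/22983) = (22275/22983)   [reduce mod 22983]
reciprocity: (22275/22983) = -1·(22983/22275) since 22275 mod 4 = 3, 22983 mod 4 = 3; sign now +1
(22983/22275) = (708/22275)   [reduce mod 22275]
708 = 2^2·177; (2/22275) = -1 since 22275 mod 8 = 3, so (708/22275) = (-1)^2·(177/22275); sign now +1
reciprocity: (177/22275) = +1·(22275/177) since 177 mod 4 = 1, 22275 mod 4 = 3; sign now +1
(22275/177) = (150/177)   [reduce mod 177]
150 = 2^1·75; (2/177) = +1 since 177 mod 8 = 1, so (150/177) = (+1)^1·(75/177); sign now +1
reciprocity: (75/177) = +1·(177/75) since 75 mod 4 = 3, 177 mod 4 = 1; sign now +1
(177/75) = (27/75)   [reduce mod 75]
reciprocity: (27/75) = -1·(75/27) since 27 mod 4 = 3, 75 mod 4 = 3; sign now -1
(75/27) = (21/27)   [reduce mod 27]
reciprocity: (21/27) = +1·(27/21) since 21 mod 4 = 1, 27 mod 4 = 3; sign now -1
(27/21) = (6/21)   [reduce mod 21]
6 = 2^1·3; (2/21) = -1 since 21 mod 8 = 5, so (6/21) = (-1)^1·(3/21); sign now +1
reciprocity: (3/21) = +1·(21/3) since 3 mod 4 = 3, 21 mod 4 = 1; sign now +1
(21/3) = (0/3)   [reduce mod 3]
(0/3) = 0   [gcd(a, n) > 1]; final value = 0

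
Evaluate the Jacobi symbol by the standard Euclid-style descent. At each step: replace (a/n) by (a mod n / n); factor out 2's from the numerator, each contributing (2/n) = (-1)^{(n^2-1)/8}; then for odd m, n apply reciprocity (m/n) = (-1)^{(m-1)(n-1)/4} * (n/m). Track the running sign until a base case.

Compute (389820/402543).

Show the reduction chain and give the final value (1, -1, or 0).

0

factor out 2^2: 389820 = 2^2·97455; with 402543 mod 8 = 7, (2/402543) = +1; sign now +1; continue with (97455/402543)
flip (97455/402543) -> (402543/97455): both odd, 97455 mod 4 = 3, 402543 mod 4 = 3, so the flip contributes -1; sign now -1
(402543/97455): 402543 mod 97455 = 12723, so (402543/97455) = (12723/97455)
flip (12723/97455) -> (97455/12723): both odd, 12723 mod 4 = 3, 97455 mod 4 = 3, so the flip contributes -1; sign now +1
(97455/12723): 97455 mod 12723 = 8394, so (97455/12723) = (8394/12723)
factor out 2^1: 8394 = 2^1·4197; with 12723 mod 8 = 3, (2/12723) = -1; sign now -1; continue with (4197/12723)
flip (4197/12723) -> (12723/4197): both odd, 4197 mod 4 = 1, 12723 mod 4 = 3, so the flip contributes +1; sign now -1
(12723/4197): 12723 mod 4197 = 132, so (12723/4197) = (132/4197)
factor out 2^2: 132 = 2^2·33; with 4197 mod 8 = 5, (2/4197) = -1; sign now -1; continue with (33/4197)
flip (33/4197) -> (4197/33): both odd, 33 mod 4 = 1, 4197 mod 4 = 1, so the flip contributes +1; sign now -1
(4197/33): 4197 mod 33 = 6, so (4197/33) = (6/33)
factor out 2^1: 6 = 2^1·3; with 33 mod 8 = 1, (2/33) = +1; sign now -1; continue with (3/33)
flip (3/33) -> (33/3): both odd, 3 mod 4 = 3, 33 mod 4 = 1, so the flip contributes +1; sign now -1
(33/3): 33 mod 3 = 0, so (33/3) = (0/3)
reached (0/3); gcd(a, n) > 1, so (0/3) = 0 and the symbol is 0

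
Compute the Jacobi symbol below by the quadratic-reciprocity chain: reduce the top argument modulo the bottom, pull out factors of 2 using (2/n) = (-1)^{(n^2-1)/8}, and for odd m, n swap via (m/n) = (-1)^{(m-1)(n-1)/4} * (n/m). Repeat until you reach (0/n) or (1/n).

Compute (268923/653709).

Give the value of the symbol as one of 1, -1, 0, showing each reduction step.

flip (268923/653709) -> (653709/268923): both odd, 268923 mod 4 = 3, 653709 mod 4 = 1, so the flip contributes +1; sign now +1
(653709/268923): 653709 mod 268923 = 115863, so (653709/268923) = (115863/268923)
flip (115863/268923) -> (268923/115863): both odd, 115863 mod 4 = 3, 268923 mod 4 = 3, so the flip contributes -1; sign now -1
(268923/115863): 268923 mod 115863 = 37197, so (268923/115863) = (37197/115863)
flip (37197/115863) -> (115863/37197): both odd, 37197 mod 4 = 1, 115863 mod 4 = 3, so the flip contributes +1; sign now -1
(115863/37197): 115863 mod 37197 = 4272, so (115863/37197) = (4272/37197)
factor out 2^4: 4272 = 2^4·267; with 37197 mod 8 = 5, (2/37197) = -1; sign now -1; continue with (267/37197)
flip (267/37197) -> (37197/267): both odd, 267 mod 4 = 3, 37197 mod 4 = 1, so the flip contributes +1; sign now -1
(37197/267): 37197 mod 267 = 84, so (37197/267) = (84/267)
factor out 2^2: 84 = 2^2·21; with 267 mod 8 = 3, (2/267) = -1; sign now -1; continue with (21/267)
flip (21/267) -> (267/21): both odd, 21 mod 4 = 1, 267 mod 4 = 3, so the flip contributes +1; sign now -1
(267/21): 267 mod 21 = 15, so (267/21) = (15/21)
flip (15/21) -> (21/15): both odd, 15 mod 4 = 3, 21 mod 4 = 1, so the flip contributes +1; sign now -1
(21/15): 21 mod 15 = 6, so (21/15) = (6/15)
factor out 2^1: 6 = 2^1·3; with 15 mod 8 = 7, (2/15) = +1; sign now -1; continue with (3/15)
flip (3/15) -> (15/3): both odd, 3 mod 4 = 3, 15 mod 4 = 3, so the flip contributes -1; sign now +1
(15/3): 15 mod 3 = 0, so (15/3) = (0/3)
reached (0/3); gcd(a, n) > 1, so (0/3) = 0 and the symbol is 0

0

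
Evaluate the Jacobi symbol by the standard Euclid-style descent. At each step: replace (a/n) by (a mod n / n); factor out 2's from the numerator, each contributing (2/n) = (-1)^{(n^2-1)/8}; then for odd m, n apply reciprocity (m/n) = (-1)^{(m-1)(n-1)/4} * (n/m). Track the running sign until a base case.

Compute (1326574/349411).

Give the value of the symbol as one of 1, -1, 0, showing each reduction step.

(1326574/349411): 1326574 mod 349411 = 278341, so (1326574/349411) = (278341/349411)
flip (278341/349411) -> (349411/278341): both odd, 278341 mod 4 = 1, 349411 mod 4 = 3, so the flip contributes +1; sign now +1
(349411/278341): 349411 mod 278341 = 71070, so (349411/278341) = (71070/278341)
factor out 2^1: 71070 = 2^1·35535; with 278341 mod 8 = 5, (2/278341) = -1; sign now -1; continue with (35535/278341)
flip (35535/278341) -> (278341/35535): both odd, 35535 mod 4 = 3, 278341 mod 4 = 1, so the flip contributes +1; sign now -1
(278341/35535): 278341 mod 35535 = 29596, so (278341/35535) = (29596/35535)
factor out 2^2: 29596 = 2^2·7399; with 35535 mod 8 = 7, (2/35535) = +1; sign now -1; continue with (7399/35535)
flip (7399/35535) -> (35535/7399): both odd, 7399 mod 4 = 3, 35535 mod 4 = 3, so the flip contributes -1; sign now +1
(35535/7399): 35535 mod 7399 = 5939, so (35535/7399) = (5939/7399)
flip (5939/7399) -> (7399/5939): both odd, 5939 mod 4 = 3, 7399 mod 4 = 3, so the flip contributes -1; sign now -1
(7399/5939): 7399 mod 5939 = 1460, so (7399/5939) = (1460/5939)
factor out 2^2: 1460 = 2^2·365; with 5939 mod 8 = 3, (2/5939) = -1; sign now -1; continue with (365/5939)
flip (365/5939) -> (5939/365): both odd, 365 mod 4 = 1, 5939 mod 4 = 3, so the flip contributes +1; sign now -1
(5939/365): 5939 mod 365 = 99, so (5939/365) = (99/365)
flip (99/365) -> (365/99): both odd, 99 mod 4 = 3, 365 mod 4 = 1, so the flip contributes +1; sign now -1
(365/99): 365 mod 99 = 68, so (365/99) = (68/99)
factor out 2^2: 68 = 2^2·17; with 99 mod 8 = 3, (2/99) = -1; sign now -1; continue with (17/99)
flip (17/99) -> (99/17): both odd, 17 mod 4 = 1, 99 mod 4 = 3, so the flip contributes +1; sign now -1
(99/17): 99 mod 17 = 14, so (99/17) = (14/17)
factor out 2^1: 14 = 2^1·7; with 17 mod 8 = 1, (2/17) = +1; sign now -1; continue with (7/17)
flip (7/17) -> (17/7): both odd, 7 mod 4 = 3, 17 mod 4 = 1, so the flip contributes +1; sign now -1
(17/7): 17 mod 7 = 3, so (17/7) = (3/7)
flip (3/7) -> (7/3): both odd, 3 mod 4 = 3, 7 mod 4 = 3, so the flip contributes -1; sign now +1
(7/3): 7 mod 3 = 1, so (7/3) = (1/3)
reached (1/3) = 1, so the symbol is +1

1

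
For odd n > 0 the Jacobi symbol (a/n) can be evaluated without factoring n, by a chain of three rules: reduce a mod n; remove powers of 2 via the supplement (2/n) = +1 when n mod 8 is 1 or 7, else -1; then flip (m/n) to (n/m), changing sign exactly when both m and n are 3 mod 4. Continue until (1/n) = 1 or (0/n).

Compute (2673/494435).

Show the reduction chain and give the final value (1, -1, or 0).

1

reciprocity: (2673/494435) = +1·(494435/2673) since 2673 mod 4 = 1, 494435 mod 4 = 3; sign now +1
(494435/2673) = (2603/2673)   [reduce mod 2673]
reciprocity: (2603/2673) = +1·(2673/2603) since 2603 mod 4 = 3, 2673 mod 4 = 1; sign now +1
(2673/2603) = (70/2603)   [reduce mod 2603]
70 = 2^1·35; (2/2603) = -1 since 2603 mod 8 = 3, so (70/2603) = (-1)^1·(35/2603); sign now -1
reciprocity: (35/2603) = -1·(2603/35) since 35 mod 4 = 3, 2603 mod 4 = 3; sign now +1
(2603/35) = (13/35)   [reduce mod 35]
reciprocity: (13/35) = +1·(35/13) since 13 mod 4 = 1, 35 mod 4 = 3; sign now +1
(35/13) = (9/13)   [reduce mod 13]
reciprocity: (9/13) = +1·(13/9) since 9 mod 4 = 1, 13 mod 4 = 1; sign now +1
(13/9) = (4/9)   [reduce mod 9]
4 = 2^2·1; (2/9) = +1 since 9 mod 8 = 1, so (4/9) = (+1)^2·(1/9); sign now +1
(1/9) = 1; final value = sign = +1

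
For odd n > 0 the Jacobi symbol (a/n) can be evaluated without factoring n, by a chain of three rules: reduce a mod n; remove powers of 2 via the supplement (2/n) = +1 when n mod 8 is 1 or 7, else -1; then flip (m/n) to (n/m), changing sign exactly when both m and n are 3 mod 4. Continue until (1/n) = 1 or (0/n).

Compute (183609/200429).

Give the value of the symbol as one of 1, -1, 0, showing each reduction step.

reciprocity: (183609/200429) = +1·(200429/183609) since 183609 mod 4 = 1, 200429 mod 4 = 1; sign now +1
(200429/183609) = (16820/183609)   [reduce mod 183609]
16820 = 2^2·4205; (2/183609) = +1 since 183609 mod 8 = 1, so (16820/183609) = (+1)^2·(4205/183609); sign now +1
reciprocity: (4205/183609) = +1·(183609/4205) since 4205 mod 4 = 1, 183609 mod 4 = 1; sign now +1
(183609/4205) = (2794/4205)   [reduce mod 4205]
2794 = 2^1·1397; (2/4205) = -1 since 4205 mod 8 = 5, so (2794/4205) = (-1)^1·(1397/4205); sign now -1
reciprocity: (1397/4205) = +1·(4205/1397) since 1397 mod 4 = 1, 4205 mod 4 = 1; sign now -1
(4205/1397) = (14/1397)   [reduce mod 1397]
14 = 2^1·7; (2/1397) = -1 since 1397 mod 8 = 5, so (14/1397) = (-1)^1·(7/1397); sign now +1
reciprocity: (7/1397) = +1·(1397/7) since 7 mod 4 = 3, 1397 mod 4 = 1; sign now +1
(1397/7) = (4/7)   [reduce mod 7]
4 = 2^2·1; (2/7) = +1 since 7 mod 8 = 7, so (4/7) = (+1)^2·(1/7); sign now +1
(1/7) = 1; final value = sign = +1

1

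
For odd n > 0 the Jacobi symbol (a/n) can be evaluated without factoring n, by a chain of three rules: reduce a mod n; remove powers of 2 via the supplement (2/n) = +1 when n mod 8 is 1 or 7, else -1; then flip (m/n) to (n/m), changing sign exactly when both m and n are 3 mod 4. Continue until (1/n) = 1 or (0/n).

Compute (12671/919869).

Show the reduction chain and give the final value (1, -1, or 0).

flip (12671/919869) -> (919869/12671): both odd, 12671 mod 4 = 3, 919869 mod 4 = 1, so the flip contributes +1; sign now +1
(919869/12671): 919869 mod 12671 = 7557, so (919869/12671) = (7557/12671)
flip (7557/12671) -> (12671/7557): both odd, 7557 mod 4 = 1, 12671 mod 4 = 3, so the flip contributes +1; sign now +1
(12671/7557): 12671 mod 7557 = 5114, so (12671/7557) = (5114/7557)
factor out 2^1: 5114 = 2^1·2557; with 7557 mod 8 = 5, (2/7557) = -1; sign now -1; continue with (2557/7557)
flip (2557/7557) -> (7557/2557): both odd, 2557 mod 4 = 1, 7557 mod 4 = 1, so the flip contributes +1; sign now -1
(7557/2557): 7557 mod 2557 = 2443, so (7557/2557) = (2443/2557)
flip (2443/2557) -> (2557/2443): both odd, 2443 mod 4 = 3, 2557 mod 4 = 1, so the flip contributes +1; sign now -1
(2557/2443): 2557 mod 2443 = 114, so (2557/2443) = (114/2443)
factor out 2^1: 114 = 2^1·57; with 2443 mod 8 = 3, (2/2443) = -1; sign now +1; continue with (57/2443)
flip (57/2443) -> (2443/57): both odd, 57 mod 4 = 1, 2443 mod 4 = 3, so the flip contributes +1; sign now +1
(2443/57): 2443 mod 57 = 49, so (2443/57) = (49/57)
flip (49/57) -> (57/49): both odd, 49 mod 4 = 1, 57 mod 4 = 1, so the flip contributes +1; sign now +1
(57/49): 57 mod 49 = 8, so (57/49) = (8/49)
factor out 2^3: 8 = 2^3·1; with 49 mod 8 = 1, (2/49) = +1; sign now +1; continue with (1/49)
reached (1/49) = 1, so the symbol is +1

1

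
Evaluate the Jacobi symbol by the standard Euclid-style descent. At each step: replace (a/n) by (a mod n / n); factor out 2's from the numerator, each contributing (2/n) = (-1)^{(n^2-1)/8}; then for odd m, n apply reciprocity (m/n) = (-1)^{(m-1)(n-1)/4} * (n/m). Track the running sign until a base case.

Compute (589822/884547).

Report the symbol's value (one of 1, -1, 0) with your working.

589822 = 2^1·294911; (2/884547) = -1 since 884547 mod 8 = 3, so (589822/884547) = (-1)^1·(294911/884547); sign now -1
reciprocity: (294911/884547) = -1·(884547/294911) since 294911 mod 4 = 3, 884547 mod 4 = 3; sign now +1
(884547/294911) = (294725/294911)   [reduce mod 294911]
reciprocity: (294725/294911) = +1·(294911/294725) since 294725 mod 4 = 1, 294911 mod 4 = 3; sign now +1
(294911/294725) = (186/294725)   [reduce mod 294725]
186 = 2^1·93; (2/294725) = -1 since 294725 mod 8 = 5, so (186/294725) = (-1)^1·(93/294725); sign now -1
reciprocity: (93/294725) = +1·(294725/93) since 93 mod 4 = 1, 294725 mod 4 = 1; sign now -1
(294725/93) = (8/93)   [reduce mod 93]
8 = 2^3·1; (2/93) = -1 since 93 mod 8 = 5, so (8/93) = (-1)^3·(1/93); sign now +1
(1/93) = 1; final value = sign = +1

1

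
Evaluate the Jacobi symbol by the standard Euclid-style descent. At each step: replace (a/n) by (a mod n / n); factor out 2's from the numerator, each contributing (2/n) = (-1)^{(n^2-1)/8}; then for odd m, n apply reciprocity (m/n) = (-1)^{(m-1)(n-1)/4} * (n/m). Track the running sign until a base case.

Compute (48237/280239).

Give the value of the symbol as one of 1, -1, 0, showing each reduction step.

0

reciprocity: (48237/280239) = +1·(280239/48237) since 48237 mod 4 = 1, 280239 mod 4 = 3; sign now +1
(280239/48237) = (39054/48237)   [reduce mod 48237]
39054 = 2^1·19527; (2/48237) = -1 since 48237 mod 8 = 5, so (39054/48237) = (-1)^1·(19527/48237); sign now -1
reciprocity: (19527/48237) = +1·(48237/19527) since 19527 mod 4 = 3, 48237 mod 4 = 1; sign now -1
(48237/19527) = (9183/19527)   [reduce mod 19527]
reciprocity: (9183/19527) = -1·(19527/9183) since 9183 mod 4 = 3, 19527 mod 4 = 3; sign now +1
(19527/9183) = (1161/9183)   [reduce mod 9183]
reciprocity: (1161/9183) = +1·(9183/1161) since 1161 mod 4 = 1, 9183 mod 4 = 3; sign now +1
(9183/1161) = (1056/1161)   [reduce mod 1161]
1056 = 2^5·33; (2/1161) = +1 since 1161 mod 8 = 1, so (1056/1161) = (+1)^5·(33/1161); sign now +1
reciprocity: (33/1161) = +1·(1161/33) since 33 mod 4 = 1, 1161 mod 4 = 1; sign now +1
(1161/33) = (6/33)   [reduce mod 33]
6 = 2^1·3; (2/33) = +1 since 33 mod 8 = 1, so (6/33) = (+1)^1·(3/33); sign now +1
reciprocity: (3/33) = +1·(33/3) since 3 mod 4 = 3, 33 mod 4 = 1; sign now +1
(33/3) = (0/3)   [reduce mod 3]
(0/3) = 0   [gcd(a, n) > 1]; final value = 0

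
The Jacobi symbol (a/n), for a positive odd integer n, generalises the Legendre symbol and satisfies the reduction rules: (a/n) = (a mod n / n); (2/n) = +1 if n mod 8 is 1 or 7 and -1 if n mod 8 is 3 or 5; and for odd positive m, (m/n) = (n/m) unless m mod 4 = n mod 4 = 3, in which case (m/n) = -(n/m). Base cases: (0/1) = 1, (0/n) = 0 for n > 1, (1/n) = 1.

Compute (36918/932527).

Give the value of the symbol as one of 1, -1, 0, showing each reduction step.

factor out 2^1: 36918 = 2^1·18459; with 932527 mod 8 = 7, (2/932527) = +1; sign now +1; continue with (18459/932527)
flip (18459/932527) -> (932527/18459): both odd, 18459 mod 4 = 3, 932527 mod 4 = 3, so the flip contributes -1; sign now -1
(932527/18459): 932527 mod 18459 = 9577, so (932527/18459) = (9577/18459)
flip (9577/18459) -> (18459/9577): both odd, 9577 mod 4 = 1, 18459 mod 4 = 3, so the flip contributes +1; sign now -1
(18459/9577): 18459 mod 9577 = 8882, so (18459/9577) = (8882/9577)
factor out 2^1: 8882 = 2^1·4441; with 9577 mod 8 = 1, (2/9577) = +1; sign now -1; continue with (4441/9577)
flip (4441/9577) -> (9577/4441): both odd, 4441 mod 4 = 1, 9577 mod 4 = 1, so the flip contributes +1; sign now -1
(9577/4441): 9577 mod 4441 = 695, so (9577/4441) = (695/4441)
flip (695/4441) -> (4441/695): both odd, 695 mod 4 = 3, 4441 mod 4 = 1, so the flip contributes +1; sign now -1
(4441/695): 4441 mod 695 = 271, so (4441/695) = (271/695)
flip (271/695) -> (695/271): both odd, 271 mod 4 = 3, 695 mod 4 = 3, so the flip contributes -1; sign now +1
(695/271): 695 mod 271 = 153, so (695/271) = (153/271)
flip (153/271) -> (271/153): both odd, 153 mod 4 = 1, 271 mod 4 = 3, so the flip contributes +1; sign now +1
(271/153): 271 mod 153 = 118, so (271/153) = (118/153)
factor out 2^1: 118 = 2^1·59; with 153 mod 8 = 1, (2/153) = +1; sign now +1; continue with (59/153)
flip (59/153) -> (153/59): both odd, 59 mod 4 = 3, 153 mod 4 = 1, so the flip contributes +1; sign now +1
(153/59): 153 mod 59 = 35, so (153/59) = (35/59)
flip (35/59) -> (59/35): both odd, 35 mod 4 = 3, 59 mod 4 = 3, so the flip contributes -1; sign now -1
(59/35): 59 mod 35 = 24, so (59/35) = (24/35)
factor out 2^3: 24 = 2^3·3; with 35 mod 8 = 3, (2/35) = -1; sign now +1; continue with (3/35)
flip (3/35) -> (35/3): both odd, 3 mod 4 = 3, 35 mod 4 = 3, so the flip contributes -1; sign now -1
(35/3): 35 mod 3 = 2, so (35/3) = (2/3)
factor out 2^1: 2 = 2^1·1; with 3 mod 8 = 3, (2/3) = -1; sign now +1; continue with (1/3)
reached (1/3) = 1, so the symbol is +1

1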